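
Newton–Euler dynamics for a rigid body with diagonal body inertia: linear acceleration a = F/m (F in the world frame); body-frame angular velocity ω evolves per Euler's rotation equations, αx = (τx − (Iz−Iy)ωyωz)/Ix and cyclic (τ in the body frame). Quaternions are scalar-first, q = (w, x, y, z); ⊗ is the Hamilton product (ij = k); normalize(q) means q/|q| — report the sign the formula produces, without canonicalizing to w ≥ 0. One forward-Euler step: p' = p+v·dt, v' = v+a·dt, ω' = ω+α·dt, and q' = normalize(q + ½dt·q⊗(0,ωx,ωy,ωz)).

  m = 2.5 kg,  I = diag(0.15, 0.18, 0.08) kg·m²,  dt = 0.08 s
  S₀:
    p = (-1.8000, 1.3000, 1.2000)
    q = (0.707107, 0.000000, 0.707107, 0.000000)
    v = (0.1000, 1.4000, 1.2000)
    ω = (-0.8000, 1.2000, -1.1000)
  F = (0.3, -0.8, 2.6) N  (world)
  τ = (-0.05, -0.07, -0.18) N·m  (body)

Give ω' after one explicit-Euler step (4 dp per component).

α = I⁻¹(τ − ω×Iω) = (-1.2133, -0.7311, -1.8900)
new body rate ω' = (-0.8971, 1.1415, -1.2512)

ω' = (-0.8971, 1.1415, -1.2512)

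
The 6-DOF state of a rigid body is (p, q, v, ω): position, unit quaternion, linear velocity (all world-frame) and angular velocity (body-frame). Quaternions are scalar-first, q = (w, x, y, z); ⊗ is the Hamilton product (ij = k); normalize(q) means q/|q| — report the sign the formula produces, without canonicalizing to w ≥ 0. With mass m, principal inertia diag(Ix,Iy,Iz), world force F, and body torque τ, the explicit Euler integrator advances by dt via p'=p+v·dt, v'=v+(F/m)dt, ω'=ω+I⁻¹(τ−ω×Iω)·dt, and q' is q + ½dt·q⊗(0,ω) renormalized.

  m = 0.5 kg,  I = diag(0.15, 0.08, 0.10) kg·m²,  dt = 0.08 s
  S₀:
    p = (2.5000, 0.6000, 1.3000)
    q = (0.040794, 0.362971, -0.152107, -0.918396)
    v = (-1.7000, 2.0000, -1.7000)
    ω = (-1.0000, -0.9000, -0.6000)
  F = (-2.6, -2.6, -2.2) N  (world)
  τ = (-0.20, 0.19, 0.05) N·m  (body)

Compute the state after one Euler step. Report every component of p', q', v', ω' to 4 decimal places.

(τ − ω×Iω)/I = (-1.4053, 2.0000, 1.1300)
new body rate ω' = (-1.1124, -0.7400, -0.5096)
q⊗(0,ω) = (-0.3249629, -0.7760862, 1.0994640, -0.5032573)
q + ½dt·q⊗(0,ω), renormalized = (0.0277, 0.3314, -0.1079, -0.9369)
p + v·dt = (2.3640, 0.7600, 1.1640)
new velocity v' = (-2.1160, 1.5840, -2.0520)

p' = (2.3640, 0.7600, 1.1640)
q' = (0.0277, 0.3314, -0.1079, -0.9369)
v' = (-2.1160, 1.5840, -2.0520)
ω' = (-1.1124, -0.7400, -0.5096)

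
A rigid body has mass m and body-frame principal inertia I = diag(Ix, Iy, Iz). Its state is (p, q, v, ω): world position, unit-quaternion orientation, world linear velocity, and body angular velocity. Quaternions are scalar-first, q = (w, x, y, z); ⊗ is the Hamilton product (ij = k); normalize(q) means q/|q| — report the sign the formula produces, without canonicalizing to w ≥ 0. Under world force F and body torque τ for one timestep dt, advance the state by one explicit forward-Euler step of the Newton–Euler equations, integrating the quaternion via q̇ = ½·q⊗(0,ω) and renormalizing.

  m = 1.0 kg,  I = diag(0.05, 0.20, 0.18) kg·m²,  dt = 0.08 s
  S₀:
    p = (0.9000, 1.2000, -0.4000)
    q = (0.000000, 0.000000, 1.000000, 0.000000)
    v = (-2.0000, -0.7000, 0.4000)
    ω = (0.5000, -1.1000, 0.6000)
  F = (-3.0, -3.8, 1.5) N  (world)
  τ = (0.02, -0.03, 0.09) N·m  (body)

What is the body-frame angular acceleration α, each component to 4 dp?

α = (0.1360, 0.0450, 0.9583)

ω×(Iω) gyroscopic = (0.0132, -0.0390, -0.0825)
α = I⁻¹(τ − ω×Iω) = (0.1360, 0.0450, 0.9583)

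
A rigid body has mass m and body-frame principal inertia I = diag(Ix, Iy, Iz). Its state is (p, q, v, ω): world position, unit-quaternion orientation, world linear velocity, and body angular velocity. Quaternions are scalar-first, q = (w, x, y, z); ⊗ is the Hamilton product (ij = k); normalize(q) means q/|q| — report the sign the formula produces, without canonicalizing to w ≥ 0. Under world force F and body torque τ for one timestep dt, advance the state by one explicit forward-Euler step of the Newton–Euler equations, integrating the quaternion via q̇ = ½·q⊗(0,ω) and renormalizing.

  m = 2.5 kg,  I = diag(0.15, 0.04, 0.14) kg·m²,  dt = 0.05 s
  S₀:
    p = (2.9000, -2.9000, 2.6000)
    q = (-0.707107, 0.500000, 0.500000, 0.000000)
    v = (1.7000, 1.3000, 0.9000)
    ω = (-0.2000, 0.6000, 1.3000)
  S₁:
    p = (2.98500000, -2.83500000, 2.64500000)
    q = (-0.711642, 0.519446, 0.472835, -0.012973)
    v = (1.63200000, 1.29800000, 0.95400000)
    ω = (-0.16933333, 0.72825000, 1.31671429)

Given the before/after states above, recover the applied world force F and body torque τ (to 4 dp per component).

ω₁ − ω₀ = (0.03066667, 0.12825000, 0.01671429)
precession coupling = (0.0780, -0.0026, 0.0132)
applied torque τ = (0.1700, 0.1000, 0.0600)
velocity change Δv = (-0.06800000, -0.00200000, 0.05400000)
m·(v₁−v₀)/dt = (-3.4000, -0.1000, 2.7000)

F = (-3.4000, -0.1000, 2.7000)
τ = (0.1700, 0.1000, 0.0600)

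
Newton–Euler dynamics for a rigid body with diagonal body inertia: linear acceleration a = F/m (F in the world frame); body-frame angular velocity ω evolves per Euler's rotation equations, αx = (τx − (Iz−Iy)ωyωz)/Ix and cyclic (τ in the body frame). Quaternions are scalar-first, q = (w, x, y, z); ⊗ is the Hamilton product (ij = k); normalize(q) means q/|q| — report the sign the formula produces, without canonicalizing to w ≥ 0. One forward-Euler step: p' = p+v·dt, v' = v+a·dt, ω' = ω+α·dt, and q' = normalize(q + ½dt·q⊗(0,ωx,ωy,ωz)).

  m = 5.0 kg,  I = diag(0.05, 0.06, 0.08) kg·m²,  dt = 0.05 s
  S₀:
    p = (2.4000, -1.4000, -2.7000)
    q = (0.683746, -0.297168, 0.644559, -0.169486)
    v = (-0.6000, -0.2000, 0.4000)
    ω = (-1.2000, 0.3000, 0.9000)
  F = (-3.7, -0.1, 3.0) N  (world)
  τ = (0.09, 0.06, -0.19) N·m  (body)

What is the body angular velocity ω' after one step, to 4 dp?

ω' = (-1.1154, 0.3230, 0.7835)

precession coupling ω×(Iω) = (0.0054, 0.0324, -0.0036)
(τ − ω×Iω)/I = (1.6920, 0.4600, -2.3300)
new body rate ω' = (-1.1154, 0.3230, 0.7835)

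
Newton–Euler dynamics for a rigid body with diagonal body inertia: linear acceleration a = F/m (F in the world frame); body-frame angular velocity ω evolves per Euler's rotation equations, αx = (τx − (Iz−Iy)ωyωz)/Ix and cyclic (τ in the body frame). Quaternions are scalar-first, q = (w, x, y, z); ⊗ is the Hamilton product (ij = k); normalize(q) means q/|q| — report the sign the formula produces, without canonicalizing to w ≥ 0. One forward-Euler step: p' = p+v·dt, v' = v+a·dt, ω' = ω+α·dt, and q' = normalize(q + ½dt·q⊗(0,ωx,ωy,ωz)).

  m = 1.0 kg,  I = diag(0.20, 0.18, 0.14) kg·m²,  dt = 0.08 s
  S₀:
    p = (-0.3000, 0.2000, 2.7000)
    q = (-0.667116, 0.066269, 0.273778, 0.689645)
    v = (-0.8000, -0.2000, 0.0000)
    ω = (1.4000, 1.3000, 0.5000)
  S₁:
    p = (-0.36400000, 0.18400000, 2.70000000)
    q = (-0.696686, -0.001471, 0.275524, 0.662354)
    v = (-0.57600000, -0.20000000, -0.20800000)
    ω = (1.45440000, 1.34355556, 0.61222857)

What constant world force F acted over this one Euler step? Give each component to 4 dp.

velocity change Δv = (0.22400000, 0.00000000, -0.20800000)
F = m·Δv/dt = (2.8000, 0.0000, -2.6000)

F = (2.8000, 0.0000, -2.6000)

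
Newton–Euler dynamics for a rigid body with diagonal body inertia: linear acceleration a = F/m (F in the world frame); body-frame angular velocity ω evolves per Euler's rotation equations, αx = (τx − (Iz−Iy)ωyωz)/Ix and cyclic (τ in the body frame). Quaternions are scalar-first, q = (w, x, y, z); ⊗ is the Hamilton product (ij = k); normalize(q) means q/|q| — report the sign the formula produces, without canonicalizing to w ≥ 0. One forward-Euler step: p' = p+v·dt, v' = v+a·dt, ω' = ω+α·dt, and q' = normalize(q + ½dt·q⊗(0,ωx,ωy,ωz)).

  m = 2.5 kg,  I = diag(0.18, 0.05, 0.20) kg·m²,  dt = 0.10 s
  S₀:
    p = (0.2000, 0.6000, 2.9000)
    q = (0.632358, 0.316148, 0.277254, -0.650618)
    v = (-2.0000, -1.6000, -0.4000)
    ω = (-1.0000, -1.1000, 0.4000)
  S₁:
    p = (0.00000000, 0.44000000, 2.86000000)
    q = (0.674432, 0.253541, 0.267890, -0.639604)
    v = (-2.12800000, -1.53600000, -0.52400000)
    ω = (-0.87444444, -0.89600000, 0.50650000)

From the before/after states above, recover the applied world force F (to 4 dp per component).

F = (-3.2000, 1.6000, -3.1000)

velocity change Δv = (-0.12800000, 0.06400000, -0.12400000)
applied force F = (-3.2000, 1.6000, -3.1000)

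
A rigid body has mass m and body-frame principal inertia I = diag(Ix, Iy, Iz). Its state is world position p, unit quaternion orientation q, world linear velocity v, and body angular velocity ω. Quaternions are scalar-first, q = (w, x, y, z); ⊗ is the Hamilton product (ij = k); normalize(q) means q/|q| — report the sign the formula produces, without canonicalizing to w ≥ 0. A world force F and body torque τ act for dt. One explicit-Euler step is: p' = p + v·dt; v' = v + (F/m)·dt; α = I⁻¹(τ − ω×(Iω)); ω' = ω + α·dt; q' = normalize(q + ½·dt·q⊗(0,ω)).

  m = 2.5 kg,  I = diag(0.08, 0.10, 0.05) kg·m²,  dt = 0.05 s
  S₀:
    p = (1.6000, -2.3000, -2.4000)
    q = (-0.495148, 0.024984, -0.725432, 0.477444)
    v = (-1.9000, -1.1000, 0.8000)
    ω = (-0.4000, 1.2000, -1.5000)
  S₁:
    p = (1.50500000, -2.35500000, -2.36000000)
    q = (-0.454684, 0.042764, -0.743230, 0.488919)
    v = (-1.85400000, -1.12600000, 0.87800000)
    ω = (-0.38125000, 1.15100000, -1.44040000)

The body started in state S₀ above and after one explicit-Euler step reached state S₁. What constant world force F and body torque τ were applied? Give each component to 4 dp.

F = (2.3000, -1.3000, 3.9000)
τ = (0.1200, -0.0800, 0.0500)

Δv = v₁−v₀ = (0.04600000, -0.02600000, 0.07800000)
applied force F = (2.3000, -1.3000, 3.9000)
Δω = ω₁−ω₀ = (0.01875000, -0.04900000, 0.05960000)
gyro term ω₀×Iω₀ = (0.0900, 0.0180, -0.0096)
applied torque τ = (0.1200, -0.0800, 0.0500)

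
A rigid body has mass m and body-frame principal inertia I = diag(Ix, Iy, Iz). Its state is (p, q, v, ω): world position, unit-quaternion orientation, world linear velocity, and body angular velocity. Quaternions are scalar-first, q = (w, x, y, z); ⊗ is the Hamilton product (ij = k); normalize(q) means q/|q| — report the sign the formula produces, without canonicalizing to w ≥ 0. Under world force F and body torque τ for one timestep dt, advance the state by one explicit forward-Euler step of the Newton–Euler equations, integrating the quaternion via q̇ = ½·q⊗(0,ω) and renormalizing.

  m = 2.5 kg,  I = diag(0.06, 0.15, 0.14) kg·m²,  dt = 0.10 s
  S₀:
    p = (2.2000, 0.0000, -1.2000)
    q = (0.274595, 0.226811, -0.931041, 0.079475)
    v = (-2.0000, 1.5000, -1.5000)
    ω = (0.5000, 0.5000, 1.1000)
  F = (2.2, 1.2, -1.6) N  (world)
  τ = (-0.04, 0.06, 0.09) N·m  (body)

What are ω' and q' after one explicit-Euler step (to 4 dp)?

ω' = (0.4425, 0.5693, 1.1482)
q' = (0.2872, 0.1801, -0.9327, 0.1233)

α = I⁻¹(τ − ω×Iω) = (-0.5750, 0.6933, 0.4821)
ω' = ω + α·dt = (0.4425, 0.5693, 1.1482)
q⊗(0,ω) = (0.2646925, -0.9265851, -0.0724571, 0.8809805)
q' = normalize(q + ½dt·q⊗(0,ω)) = (0.2872, 0.1801, -0.9327, 0.1233)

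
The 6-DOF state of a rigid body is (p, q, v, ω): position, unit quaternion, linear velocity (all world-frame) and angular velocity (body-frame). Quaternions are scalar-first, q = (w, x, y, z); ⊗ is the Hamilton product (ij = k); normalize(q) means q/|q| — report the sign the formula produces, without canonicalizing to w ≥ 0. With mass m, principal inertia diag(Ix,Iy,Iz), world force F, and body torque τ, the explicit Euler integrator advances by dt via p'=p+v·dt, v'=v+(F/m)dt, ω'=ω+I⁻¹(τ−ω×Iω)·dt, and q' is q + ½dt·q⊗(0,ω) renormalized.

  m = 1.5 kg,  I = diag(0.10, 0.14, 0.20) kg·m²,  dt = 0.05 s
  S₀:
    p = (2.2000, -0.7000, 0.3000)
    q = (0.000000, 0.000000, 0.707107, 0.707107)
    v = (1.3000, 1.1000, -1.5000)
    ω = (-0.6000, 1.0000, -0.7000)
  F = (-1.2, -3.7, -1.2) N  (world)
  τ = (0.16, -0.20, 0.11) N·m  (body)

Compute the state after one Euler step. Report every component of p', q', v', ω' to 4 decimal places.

linear accel F/m = (-0.8000, -2.4667, -0.8000)
new position p' = (2.2650, -0.6450, 0.2250)
v' = v + a·dt = (1.2600, 0.9767, -1.5400)
(τ − ω×Iω)/I = (2.0200, -1.1286, 0.6700)
ω' = ω + α·dt = (-0.4990, 0.9436, -0.6665)
2q̇ = q⊗(0,ω) = (-0.2121321, -1.2020819, -0.4242642, 0.4242642)
updated quaternion q' = (-0.0053, -0.0300, 0.6961, 0.7173)

p' = (2.2650, -0.6450, 0.2250)
q' = (-0.0053, -0.0300, 0.6961, 0.7173)
v' = (1.2600, 0.9767, -1.5400)
ω' = (-0.4990, 0.9436, -0.6665)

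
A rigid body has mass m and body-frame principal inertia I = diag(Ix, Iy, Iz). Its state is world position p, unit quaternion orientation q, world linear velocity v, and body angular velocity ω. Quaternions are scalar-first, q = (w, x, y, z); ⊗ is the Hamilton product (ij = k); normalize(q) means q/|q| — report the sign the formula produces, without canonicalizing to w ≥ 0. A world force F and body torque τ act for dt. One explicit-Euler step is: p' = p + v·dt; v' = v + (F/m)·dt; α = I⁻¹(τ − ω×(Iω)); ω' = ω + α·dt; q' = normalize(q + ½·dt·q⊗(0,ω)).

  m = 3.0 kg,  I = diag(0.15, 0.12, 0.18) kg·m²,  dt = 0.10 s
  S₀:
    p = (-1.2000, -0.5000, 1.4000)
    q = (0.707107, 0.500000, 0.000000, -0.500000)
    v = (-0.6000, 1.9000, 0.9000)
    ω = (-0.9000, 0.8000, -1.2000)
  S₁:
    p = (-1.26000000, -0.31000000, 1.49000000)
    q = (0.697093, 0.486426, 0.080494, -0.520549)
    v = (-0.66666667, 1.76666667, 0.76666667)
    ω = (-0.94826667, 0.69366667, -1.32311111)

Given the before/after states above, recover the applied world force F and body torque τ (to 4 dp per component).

F = (-2.0000, -4.0000, -4.0000)
τ = (-0.1300, -0.1600, -0.2000)

velocity change Δv = (-0.06666667, -0.13333333, -0.13333333)
F = m·Δv/dt = (-2.0000, -4.0000, -4.0000)
rate change Δω = (-0.04826667, -0.10633333, -0.12311111)
τ = I·(Δω/dt) + ω₀×(Iω₀) = (-0.1300, -0.1600, -0.2000)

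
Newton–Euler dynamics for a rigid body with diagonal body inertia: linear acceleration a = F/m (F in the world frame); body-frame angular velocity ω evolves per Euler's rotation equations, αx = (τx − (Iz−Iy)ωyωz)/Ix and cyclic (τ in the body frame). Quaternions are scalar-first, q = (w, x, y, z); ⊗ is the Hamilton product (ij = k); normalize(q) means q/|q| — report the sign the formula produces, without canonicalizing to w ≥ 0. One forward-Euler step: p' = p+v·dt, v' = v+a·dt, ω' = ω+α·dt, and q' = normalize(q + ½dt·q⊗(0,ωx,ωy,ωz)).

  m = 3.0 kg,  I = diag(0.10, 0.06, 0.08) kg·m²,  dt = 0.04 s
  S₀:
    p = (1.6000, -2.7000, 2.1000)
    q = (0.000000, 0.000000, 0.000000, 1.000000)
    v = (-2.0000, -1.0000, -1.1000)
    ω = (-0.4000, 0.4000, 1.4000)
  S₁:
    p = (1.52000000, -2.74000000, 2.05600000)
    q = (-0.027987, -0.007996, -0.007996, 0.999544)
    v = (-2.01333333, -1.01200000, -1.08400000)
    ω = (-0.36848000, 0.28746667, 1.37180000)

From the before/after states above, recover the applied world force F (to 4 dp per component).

F = (-1.0000, -0.9000, 1.2000)

v₁ − v₀ = (-0.01333333, -0.01200000, 0.01600000)
applied force F = (-1.0000, -0.9000, 1.2000)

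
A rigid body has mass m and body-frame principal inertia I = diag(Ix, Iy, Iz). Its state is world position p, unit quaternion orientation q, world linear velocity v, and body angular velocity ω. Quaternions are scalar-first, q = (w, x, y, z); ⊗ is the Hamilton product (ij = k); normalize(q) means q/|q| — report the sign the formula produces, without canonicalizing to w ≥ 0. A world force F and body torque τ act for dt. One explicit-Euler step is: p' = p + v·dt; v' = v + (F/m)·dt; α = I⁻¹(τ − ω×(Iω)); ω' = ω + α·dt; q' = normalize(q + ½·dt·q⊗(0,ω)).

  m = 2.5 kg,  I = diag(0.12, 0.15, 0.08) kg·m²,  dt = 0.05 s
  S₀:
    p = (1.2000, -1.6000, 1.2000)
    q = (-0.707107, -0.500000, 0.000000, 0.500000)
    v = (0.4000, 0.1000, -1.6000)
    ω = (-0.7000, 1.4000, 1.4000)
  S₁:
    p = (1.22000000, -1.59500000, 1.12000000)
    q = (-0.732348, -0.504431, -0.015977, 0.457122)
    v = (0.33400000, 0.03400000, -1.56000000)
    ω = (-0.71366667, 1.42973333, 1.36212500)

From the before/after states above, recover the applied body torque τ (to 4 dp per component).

τ = (-0.1700, 0.0500, -0.0900)

Δω = ω₁−ω₀ = (-0.01366667, 0.02973333, -0.03787500)
precession coupling = (-0.1372, -0.0392, -0.0294)
I·α + gyro = (-0.1700, 0.0500, -0.0900)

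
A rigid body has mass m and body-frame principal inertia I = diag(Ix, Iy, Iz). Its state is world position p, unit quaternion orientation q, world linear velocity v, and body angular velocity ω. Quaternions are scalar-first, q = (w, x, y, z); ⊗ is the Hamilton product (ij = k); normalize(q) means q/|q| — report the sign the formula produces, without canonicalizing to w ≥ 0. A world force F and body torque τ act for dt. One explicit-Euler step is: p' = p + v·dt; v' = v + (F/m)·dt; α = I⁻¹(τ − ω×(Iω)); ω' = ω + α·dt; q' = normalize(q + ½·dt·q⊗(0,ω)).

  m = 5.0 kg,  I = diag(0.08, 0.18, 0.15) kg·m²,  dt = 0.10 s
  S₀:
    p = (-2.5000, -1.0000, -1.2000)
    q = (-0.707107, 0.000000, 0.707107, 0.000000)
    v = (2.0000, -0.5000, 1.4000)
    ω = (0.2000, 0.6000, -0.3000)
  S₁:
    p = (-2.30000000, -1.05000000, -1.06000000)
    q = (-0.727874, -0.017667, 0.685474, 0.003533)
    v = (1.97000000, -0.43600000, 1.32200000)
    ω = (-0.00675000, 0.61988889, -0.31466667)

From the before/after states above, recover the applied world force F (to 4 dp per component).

v₁ − v₀ = (-0.03000000, 0.06400000, -0.07800000)
F = m·Δv/dt = (-1.5000, 3.2000, -3.9000)

F = (-1.5000, 3.2000, -3.9000)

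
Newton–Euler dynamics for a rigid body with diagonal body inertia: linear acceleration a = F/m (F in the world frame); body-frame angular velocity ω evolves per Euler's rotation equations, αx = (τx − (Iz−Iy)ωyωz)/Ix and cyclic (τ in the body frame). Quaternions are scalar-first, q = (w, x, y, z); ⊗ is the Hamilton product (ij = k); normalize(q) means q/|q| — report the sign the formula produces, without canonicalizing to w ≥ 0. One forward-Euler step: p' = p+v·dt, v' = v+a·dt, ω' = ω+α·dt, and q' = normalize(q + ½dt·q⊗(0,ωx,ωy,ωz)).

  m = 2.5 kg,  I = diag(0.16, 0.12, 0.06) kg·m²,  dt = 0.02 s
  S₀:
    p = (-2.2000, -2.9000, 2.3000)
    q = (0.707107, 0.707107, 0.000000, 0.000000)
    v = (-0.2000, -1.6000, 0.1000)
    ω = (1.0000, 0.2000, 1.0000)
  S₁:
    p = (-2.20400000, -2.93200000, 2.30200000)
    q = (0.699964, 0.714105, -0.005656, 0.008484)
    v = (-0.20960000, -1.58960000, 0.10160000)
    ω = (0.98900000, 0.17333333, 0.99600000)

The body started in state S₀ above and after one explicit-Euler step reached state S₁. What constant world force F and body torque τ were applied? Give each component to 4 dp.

F = (-1.2000, 1.3000, 0.2000)
τ = (-0.1000, -0.0600, -0.0200)

Δv = v₁−v₀ = (-0.00960000, 0.01040000, 0.00160000)
F = m·Δv/dt = (-1.2000, 1.3000, 0.2000)
ω₁ − ω₀ = (-0.01100000, -0.02666667, -0.00400000)
ω₀×(Iω₀) = (-0.0120, 0.1000, -0.0080)
τ = I·(Δω/dt) + ω₀×(Iω₀) = (-0.1000, -0.0600, -0.0200)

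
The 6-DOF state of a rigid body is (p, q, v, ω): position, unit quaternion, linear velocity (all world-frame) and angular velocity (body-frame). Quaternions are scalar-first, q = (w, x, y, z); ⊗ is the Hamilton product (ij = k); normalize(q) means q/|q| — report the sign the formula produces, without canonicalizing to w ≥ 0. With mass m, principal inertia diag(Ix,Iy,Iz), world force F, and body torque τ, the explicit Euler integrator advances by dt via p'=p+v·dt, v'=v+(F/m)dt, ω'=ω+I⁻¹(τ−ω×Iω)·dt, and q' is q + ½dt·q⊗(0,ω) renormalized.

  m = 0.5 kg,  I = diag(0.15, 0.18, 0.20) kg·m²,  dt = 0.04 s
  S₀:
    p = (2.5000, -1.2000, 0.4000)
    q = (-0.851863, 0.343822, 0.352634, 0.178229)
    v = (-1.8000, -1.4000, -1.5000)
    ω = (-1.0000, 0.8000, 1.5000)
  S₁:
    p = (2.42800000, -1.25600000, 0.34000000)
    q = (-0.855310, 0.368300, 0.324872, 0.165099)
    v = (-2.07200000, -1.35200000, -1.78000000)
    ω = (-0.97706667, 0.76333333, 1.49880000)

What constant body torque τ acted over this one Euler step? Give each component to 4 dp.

rate change Δω = (0.02293333, -0.03666667, -0.00120000)
τ = I·(Δω/dt) + ω₀×(Iω₀) = (0.1100, -0.0900, -0.0300)

τ = (0.1100, -0.0900, -0.0300)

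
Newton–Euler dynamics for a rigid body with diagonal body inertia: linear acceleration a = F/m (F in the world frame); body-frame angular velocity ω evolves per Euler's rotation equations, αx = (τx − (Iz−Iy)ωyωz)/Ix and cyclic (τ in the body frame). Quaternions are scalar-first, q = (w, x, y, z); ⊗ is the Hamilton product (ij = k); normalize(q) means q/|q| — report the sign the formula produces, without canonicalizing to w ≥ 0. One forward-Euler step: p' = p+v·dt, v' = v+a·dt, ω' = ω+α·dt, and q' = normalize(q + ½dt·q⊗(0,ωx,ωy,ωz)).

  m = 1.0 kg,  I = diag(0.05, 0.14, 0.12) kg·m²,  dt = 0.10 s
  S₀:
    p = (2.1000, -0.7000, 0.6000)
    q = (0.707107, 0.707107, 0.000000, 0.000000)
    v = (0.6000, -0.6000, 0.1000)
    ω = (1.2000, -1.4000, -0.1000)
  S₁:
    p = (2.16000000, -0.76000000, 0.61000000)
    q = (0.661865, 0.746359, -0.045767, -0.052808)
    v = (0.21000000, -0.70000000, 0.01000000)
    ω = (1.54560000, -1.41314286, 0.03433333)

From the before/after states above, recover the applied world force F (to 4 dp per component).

velocity change Δv = (-0.39000000, -0.10000000, -0.09000000)
m·(v₁−v₀)/dt = (-3.9000, -1.0000, -0.9000)

F = (-3.9000, -1.0000, -0.9000)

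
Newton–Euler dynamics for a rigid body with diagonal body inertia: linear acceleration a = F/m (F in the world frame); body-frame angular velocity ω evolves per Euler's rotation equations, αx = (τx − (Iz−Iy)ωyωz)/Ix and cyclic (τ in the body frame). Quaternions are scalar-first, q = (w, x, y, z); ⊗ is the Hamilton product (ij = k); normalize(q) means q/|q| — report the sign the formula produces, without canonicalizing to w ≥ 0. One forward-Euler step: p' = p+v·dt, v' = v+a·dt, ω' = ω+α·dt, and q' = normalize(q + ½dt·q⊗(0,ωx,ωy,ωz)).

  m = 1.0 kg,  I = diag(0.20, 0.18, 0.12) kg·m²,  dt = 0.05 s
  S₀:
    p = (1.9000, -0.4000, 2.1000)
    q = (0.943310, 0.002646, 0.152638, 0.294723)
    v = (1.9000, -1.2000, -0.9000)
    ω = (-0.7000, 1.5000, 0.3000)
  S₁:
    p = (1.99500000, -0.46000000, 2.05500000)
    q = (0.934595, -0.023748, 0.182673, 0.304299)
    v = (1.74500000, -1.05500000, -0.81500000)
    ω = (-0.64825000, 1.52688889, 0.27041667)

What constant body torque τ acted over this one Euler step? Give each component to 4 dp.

Δω = ω₁−ω₀ = (0.05175000, 0.02688889, -0.02958333)
I·α + gyro = (0.1800, 0.0800, -0.0500)

τ = (0.1800, 0.0800, -0.0500)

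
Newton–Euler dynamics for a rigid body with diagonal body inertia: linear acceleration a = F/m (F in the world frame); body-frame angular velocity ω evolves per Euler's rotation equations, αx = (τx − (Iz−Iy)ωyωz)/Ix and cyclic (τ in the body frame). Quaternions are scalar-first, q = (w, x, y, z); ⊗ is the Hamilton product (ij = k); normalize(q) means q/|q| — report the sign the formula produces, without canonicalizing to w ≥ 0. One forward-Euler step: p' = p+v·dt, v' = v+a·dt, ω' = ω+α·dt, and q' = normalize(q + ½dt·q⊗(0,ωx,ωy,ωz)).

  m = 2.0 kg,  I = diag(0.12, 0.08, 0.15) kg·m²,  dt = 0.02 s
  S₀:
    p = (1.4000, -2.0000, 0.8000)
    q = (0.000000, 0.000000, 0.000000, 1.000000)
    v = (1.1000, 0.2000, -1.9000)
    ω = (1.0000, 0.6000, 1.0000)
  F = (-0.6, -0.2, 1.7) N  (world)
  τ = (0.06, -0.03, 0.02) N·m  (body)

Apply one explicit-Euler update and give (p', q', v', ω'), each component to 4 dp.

gyro term ω×Iω = (0.0420, -0.0300, -0.0240)
α = I⁻¹(τ − ω×Iω) = (0.1500, 0.0000, 0.2933)
ω' = ω + α·dt = (1.0030, 0.6000, 1.0059)
q⊗(0,ω) = (-1.0000000, -0.6000000, 1.0000000, 0.0000000)
q + ½dt·q⊗(0,ω), renormalized = (-0.0100, -0.0060, 0.0100, 0.9999)
new position p' = (1.4220, -1.9960, 0.7620)
new velocity v' = (1.0940, 0.1980, -1.8830)

p' = (1.4220, -1.9960, 0.7620)
q' = (-0.0100, -0.0060, 0.0100, 0.9999)
v' = (1.0940, 0.1980, -1.8830)
ω' = (1.0030, 0.6000, 1.0059)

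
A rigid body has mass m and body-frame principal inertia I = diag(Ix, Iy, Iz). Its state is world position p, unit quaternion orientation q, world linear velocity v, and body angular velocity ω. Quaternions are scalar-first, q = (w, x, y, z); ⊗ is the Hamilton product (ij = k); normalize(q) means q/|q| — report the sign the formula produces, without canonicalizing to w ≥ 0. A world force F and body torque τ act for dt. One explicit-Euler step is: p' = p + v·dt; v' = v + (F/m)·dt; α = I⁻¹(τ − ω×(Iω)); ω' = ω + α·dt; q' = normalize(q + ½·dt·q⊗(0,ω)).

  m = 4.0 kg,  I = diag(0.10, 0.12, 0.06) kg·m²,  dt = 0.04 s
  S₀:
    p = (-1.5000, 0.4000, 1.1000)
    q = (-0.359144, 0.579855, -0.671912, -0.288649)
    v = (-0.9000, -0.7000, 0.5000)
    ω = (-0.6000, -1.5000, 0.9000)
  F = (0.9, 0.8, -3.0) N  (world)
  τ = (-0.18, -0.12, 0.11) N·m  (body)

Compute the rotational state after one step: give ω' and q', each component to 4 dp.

ω' = (-0.7044, -1.5328, 0.9613)
q' = (-0.3669, 0.5630, -0.6677, -0.3204)

gyro term ω×Iω = (0.0810, -0.0216, 0.0180)
(τ − ω×Iω)/I = (-2.6100, -0.8200, 1.5333)
new body rate ω' = (-0.7044, -1.5328, 0.9613)
2q̇ = q⊗(0,ω) = (-0.4001709, -0.8222079, 0.1900359, -1.5961593)
q + ½dt·q⊗(0,ω), renormalized = (-0.3669, 0.5630, -0.6677, -0.3204)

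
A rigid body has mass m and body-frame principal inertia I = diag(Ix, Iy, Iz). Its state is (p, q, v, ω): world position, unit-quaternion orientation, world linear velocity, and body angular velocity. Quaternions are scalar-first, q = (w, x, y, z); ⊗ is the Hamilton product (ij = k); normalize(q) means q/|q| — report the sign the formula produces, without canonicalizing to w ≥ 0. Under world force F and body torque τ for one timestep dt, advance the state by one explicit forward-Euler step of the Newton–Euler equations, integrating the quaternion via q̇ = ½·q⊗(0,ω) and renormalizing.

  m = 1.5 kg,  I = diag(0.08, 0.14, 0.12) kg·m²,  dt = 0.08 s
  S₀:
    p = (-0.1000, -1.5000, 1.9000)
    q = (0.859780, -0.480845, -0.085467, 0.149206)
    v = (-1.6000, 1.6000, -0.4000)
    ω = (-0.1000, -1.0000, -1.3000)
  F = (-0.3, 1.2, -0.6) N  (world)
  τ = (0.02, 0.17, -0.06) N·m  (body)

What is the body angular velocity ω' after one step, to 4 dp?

precession coupling ω×(Iω) = (-0.0260, -0.0052, 0.0060)
(τ − ω×Iω)/I = (0.5750, 1.2514, -0.5500)
ω' = ω + α·dt = (-0.0540, -0.8999, -1.3440)

ω' = (-0.0540, -0.8999, -1.3440)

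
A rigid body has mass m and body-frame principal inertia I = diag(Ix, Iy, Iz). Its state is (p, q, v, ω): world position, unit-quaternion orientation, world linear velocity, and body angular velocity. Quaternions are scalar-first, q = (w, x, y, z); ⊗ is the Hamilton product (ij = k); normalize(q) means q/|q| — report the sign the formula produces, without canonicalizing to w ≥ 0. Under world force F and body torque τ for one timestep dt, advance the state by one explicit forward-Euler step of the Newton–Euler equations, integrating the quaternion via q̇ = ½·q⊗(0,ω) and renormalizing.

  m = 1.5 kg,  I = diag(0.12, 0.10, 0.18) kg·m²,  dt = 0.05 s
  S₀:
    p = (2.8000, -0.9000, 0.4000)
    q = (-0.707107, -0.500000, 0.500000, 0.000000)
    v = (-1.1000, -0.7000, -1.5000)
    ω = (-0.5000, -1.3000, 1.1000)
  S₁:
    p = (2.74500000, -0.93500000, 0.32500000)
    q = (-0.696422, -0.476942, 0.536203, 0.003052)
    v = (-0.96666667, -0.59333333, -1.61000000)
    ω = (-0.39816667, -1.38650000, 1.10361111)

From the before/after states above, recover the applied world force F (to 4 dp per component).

F = (4.0000, 3.2000, -3.3000)

v₁ − v₀ = (0.13333333, 0.10666667, -0.11000000)
m·(v₁−v₀)/dt = (4.0000, 3.2000, -3.3000)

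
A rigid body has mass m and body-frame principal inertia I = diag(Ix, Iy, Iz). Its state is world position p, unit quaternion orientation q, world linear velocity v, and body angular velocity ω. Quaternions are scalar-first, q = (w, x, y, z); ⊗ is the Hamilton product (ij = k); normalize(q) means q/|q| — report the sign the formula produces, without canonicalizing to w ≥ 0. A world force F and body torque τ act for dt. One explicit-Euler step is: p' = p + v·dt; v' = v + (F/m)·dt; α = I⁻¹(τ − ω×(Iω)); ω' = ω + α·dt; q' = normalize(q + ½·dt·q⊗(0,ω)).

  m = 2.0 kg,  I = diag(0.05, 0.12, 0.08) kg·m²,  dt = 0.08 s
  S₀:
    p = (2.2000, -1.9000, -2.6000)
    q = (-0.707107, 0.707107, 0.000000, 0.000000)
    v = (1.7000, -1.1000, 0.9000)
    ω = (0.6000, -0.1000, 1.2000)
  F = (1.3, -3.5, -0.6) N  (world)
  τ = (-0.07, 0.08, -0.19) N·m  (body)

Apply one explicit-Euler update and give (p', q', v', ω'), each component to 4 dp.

p' = (2.3360, -1.9880, -2.5280)
q' = (-0.7230, 0.6891, -0.0311, -0.0367)
v' = (1.7520, -1.2400, 0.8760)
ω' = (0.4803, -0.0323, 1.0142)

angular accel α = (-1.4960, 0.8467, -2.3225)
ω' = ω + α·dt = (0.4803, -0.0323, 1.0142)
2q̇ = q⊗(0,ω) = (-0.4242642, -0.4242642, -0.7778177, -0.9192391)
q + ½dt·q⊗(0,ω), renormalized = (-0.7230, 0.6891, -0.0311, -0.0367)
a = F/m = (0.6500, -1.7500, -0.3000)
p' = p + v·dt = (2.3360, -1.9880, -2.5280)
v' = v + a·dt = (1.7520, -1.2400, 0.8760)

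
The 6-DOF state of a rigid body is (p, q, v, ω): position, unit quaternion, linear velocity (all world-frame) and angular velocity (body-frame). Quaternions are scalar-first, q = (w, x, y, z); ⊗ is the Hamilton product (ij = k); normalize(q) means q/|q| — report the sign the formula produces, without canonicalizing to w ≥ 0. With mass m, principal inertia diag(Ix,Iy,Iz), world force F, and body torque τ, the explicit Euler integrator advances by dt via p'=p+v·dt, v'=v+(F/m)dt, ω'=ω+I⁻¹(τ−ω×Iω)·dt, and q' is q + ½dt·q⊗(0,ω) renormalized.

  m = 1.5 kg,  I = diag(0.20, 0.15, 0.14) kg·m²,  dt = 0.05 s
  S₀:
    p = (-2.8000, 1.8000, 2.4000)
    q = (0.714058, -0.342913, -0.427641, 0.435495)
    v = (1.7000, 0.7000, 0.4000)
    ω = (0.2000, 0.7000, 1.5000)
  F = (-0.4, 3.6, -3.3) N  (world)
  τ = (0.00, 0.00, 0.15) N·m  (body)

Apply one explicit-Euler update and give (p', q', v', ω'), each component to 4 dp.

new position p' = (-2.7150, 1.8350, 2.4200)
new velocity v' = (1.6867, 0.8200, 0.2900)
ω×(Iω) gyroscopic = (-0.0105, 0.0180, -0.0070)
angular accel α = (0.0525, -0.1200, 1.1214)
ω + α·dt = (0.2026, 0.6940, 1.5561)
Hamilton product q⊗(0,ω) = (-0.2853112, -0.8034964, 1.1013091, 0.9165761)
q' = normalize(q + ½dt·q⊗(0,ω)) = (0.7063, -0.3627, -0.3998, 0.4580)

p' = (-2.7150, 1.8350, 2.4200)
q' = (0.7063, -0.3627, -0.3998, 0.4580)
v' = (1.6867, 0.8200, 0.2900)
ω' = (0.2026, 0.6940, 1.5561)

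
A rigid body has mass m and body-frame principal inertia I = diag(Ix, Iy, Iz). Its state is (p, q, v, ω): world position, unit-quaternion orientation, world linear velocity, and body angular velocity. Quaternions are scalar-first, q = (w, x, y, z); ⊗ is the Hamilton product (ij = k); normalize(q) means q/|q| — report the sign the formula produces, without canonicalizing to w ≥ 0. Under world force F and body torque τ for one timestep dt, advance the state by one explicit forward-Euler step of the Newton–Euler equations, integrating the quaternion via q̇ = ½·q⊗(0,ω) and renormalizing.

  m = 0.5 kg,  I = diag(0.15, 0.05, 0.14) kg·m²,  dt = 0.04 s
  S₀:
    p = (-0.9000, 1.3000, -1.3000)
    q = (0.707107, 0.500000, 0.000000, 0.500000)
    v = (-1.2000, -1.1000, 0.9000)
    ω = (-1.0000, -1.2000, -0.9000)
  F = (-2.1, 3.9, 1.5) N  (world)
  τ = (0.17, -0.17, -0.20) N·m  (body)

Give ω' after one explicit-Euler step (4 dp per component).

ω' = (-0.9806, -1.3432, -0.9229)

(τ − ω×Iω)/I = (0.4853, -3.5800, -0.5714)
ω' = ω + α·dt = (-0.9806, -1.3432, -0.9229)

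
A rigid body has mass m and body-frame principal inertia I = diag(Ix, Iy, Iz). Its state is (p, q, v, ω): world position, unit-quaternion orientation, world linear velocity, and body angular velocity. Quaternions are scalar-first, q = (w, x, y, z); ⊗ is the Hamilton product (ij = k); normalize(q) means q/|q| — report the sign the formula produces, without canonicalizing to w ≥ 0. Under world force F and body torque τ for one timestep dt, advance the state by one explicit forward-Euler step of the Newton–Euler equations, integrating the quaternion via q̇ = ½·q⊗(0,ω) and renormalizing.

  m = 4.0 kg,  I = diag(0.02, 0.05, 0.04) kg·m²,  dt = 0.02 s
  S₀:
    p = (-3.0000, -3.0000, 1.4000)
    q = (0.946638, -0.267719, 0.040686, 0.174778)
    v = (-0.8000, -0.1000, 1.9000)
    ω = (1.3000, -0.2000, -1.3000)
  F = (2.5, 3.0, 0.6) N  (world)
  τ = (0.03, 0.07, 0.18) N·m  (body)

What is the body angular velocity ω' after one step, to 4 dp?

α = I⁻¹(τ − ω×Iω) = (1.6300, 0.7240, 4.6950)
ω + α·dt = (1.3326, -0.1855, -1.2061)

ω' = (1.3326, -0.1855, -1.2061)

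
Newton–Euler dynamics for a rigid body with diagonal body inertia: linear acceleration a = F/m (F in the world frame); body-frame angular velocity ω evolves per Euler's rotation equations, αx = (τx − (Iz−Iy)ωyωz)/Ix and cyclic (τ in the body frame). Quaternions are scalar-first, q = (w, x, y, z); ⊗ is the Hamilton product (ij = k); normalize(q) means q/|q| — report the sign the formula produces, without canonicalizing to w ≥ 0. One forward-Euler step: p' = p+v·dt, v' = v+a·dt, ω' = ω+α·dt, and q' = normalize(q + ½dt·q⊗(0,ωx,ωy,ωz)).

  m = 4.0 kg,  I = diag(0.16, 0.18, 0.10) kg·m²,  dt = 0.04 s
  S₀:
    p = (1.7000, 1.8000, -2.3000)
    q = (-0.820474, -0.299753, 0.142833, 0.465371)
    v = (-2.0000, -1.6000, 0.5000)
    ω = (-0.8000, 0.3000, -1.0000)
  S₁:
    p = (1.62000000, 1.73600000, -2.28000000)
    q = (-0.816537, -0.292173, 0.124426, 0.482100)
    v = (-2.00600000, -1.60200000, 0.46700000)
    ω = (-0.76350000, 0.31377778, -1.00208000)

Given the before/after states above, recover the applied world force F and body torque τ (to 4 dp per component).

F = (-0.6000, -0.2000, -3.3000)
τ = (0.1700, 0.1100, -0.0100)

v₁ − v₀ = (-0.00600000, -0.00200000, -0.03300000)
applied force F = (-0.6000, -0.2000, -3.3000)
Δω = ω₁−ω₀ = (0.03650000, 0.01377778, -0.00208000)
applied torque τ = (0.1700, 0.1100, -0.0100)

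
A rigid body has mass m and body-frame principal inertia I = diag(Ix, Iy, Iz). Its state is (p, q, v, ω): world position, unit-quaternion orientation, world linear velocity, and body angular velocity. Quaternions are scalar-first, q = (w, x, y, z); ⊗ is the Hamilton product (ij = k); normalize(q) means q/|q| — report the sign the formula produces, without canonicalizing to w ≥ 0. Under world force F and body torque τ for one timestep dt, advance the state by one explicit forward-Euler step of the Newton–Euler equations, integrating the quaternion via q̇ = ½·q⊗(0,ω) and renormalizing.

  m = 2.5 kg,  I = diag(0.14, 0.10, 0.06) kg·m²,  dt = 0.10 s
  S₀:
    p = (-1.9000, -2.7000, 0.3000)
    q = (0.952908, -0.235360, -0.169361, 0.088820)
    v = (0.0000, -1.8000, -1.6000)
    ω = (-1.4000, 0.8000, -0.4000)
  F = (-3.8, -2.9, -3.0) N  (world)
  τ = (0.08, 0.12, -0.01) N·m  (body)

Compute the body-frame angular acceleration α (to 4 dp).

α = (0.4800, 0.7520, -0.9133)

gyro term ω×Iω = (0.0128, 0.0448, 0.0448)
α = I⁻¹(τ − ω×Iω) = (0.4800, 0.7520, -0.9133)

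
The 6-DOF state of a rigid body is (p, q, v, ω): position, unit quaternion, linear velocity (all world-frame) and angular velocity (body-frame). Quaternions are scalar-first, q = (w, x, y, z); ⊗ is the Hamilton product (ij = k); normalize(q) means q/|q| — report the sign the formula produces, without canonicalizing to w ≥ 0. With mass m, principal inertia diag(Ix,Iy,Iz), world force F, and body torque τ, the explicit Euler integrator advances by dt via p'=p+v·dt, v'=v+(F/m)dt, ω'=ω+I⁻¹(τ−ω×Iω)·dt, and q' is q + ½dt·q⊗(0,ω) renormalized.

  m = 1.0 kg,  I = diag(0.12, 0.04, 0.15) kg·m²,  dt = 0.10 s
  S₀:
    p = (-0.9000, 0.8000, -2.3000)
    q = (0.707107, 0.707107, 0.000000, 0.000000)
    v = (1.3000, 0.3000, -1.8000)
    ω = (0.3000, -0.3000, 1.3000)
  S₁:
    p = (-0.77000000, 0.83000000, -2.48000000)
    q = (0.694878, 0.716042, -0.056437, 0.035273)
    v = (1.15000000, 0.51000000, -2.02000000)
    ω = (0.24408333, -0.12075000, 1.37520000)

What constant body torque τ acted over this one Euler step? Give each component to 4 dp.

ω₁ − ω₀ = (-0.05591667, 0.17925000, 0.07520000)
I·α + gyro = (-0.1100, 0.0600, 0.1200)

τ = (-0.1100, 0.0600, 0.1200)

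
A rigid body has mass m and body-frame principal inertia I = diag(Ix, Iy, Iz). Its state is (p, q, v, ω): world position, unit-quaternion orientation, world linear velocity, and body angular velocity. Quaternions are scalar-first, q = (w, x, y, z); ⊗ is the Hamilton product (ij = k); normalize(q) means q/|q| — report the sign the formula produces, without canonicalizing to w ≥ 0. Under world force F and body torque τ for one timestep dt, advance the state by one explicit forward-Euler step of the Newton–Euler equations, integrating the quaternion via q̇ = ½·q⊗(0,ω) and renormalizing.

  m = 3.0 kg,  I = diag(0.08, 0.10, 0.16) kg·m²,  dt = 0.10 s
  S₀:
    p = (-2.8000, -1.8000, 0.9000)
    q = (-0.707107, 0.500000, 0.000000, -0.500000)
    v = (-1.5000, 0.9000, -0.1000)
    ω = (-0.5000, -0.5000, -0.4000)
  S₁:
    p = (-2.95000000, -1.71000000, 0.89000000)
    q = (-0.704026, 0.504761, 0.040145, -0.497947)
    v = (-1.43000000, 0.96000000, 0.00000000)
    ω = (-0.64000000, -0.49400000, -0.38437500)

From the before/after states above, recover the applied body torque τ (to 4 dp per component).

τ = (-0.1000, -0.0100, 0.0300)

Δω = ω₁−ω₀ = (-0.14000000, 0.00600000, 0.01562500)
applied torque τ = (-0.1000, -0.0100, 0.0300)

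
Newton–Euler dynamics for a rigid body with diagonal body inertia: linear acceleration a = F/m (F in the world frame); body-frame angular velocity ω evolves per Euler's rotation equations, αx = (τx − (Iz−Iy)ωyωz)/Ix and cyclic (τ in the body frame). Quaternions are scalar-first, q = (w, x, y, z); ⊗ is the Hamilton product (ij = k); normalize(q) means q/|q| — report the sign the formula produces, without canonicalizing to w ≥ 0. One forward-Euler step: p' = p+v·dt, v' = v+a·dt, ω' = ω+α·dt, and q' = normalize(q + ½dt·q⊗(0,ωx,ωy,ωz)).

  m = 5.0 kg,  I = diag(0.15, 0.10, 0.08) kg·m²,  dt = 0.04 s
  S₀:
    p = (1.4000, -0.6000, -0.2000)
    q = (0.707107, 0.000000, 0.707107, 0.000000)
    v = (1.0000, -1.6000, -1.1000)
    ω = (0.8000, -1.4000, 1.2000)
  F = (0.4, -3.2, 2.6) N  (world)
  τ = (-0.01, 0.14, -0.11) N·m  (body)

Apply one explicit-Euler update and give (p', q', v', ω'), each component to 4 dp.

p' = (1.4400, -0.6640, -0.2440)
q' = (0.7263, 0.0283, 0.6868, 0.0057)
v' = (1.0032, -1.6256, -1.0792)
ω' = (0.7884, -1.3709, 1.1170)

linear accel F/m = (0.0800, -0.6400, 0.5200)
p + v·dt = (1.4400, -0.6640, -0.2440)
v + (F/m)dt = (1.0032, -1.6256, -1.0792)
ω×(Iω) gyroscopic = (0.0336, 0.0672, 0.0560)
(τ − ω×Iω)/I = (-0.2907, 0.7280, -2.0750)
ω' = ω + α·dt = (0.7884, -1.3709, 1.1170)
2q̇ = q⊗(0,ω) = (0.9899498, 1.4142140, -0.9899498, 0.2828428)
q' = normalize(q + ½dt·q⊗(0,ω)) = (0.7263, 0.0283, 0.6868, 0.0057)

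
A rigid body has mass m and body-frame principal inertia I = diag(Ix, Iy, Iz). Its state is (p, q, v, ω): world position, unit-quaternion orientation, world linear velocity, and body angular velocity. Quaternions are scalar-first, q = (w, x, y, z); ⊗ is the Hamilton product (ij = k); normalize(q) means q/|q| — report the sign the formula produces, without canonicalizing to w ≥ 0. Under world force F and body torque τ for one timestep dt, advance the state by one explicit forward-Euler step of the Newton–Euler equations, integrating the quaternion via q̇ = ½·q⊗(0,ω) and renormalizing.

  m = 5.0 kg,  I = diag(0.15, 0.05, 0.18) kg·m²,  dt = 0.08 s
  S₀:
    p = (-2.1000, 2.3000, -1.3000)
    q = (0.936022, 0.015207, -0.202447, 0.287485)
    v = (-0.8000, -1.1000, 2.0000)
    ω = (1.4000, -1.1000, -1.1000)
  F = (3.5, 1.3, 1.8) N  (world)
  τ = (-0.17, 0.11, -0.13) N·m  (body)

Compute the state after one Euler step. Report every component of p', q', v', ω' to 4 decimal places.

p' = (-2.1640, 2.2120, -1.1400)
q' = (0.9356, 0.0889, -0.2261, 0.2561)
v' = (-0.7440, -1.0792, 2.0288)
ω' = (1.2254, -0.9979, -1.2262)

p + v·dt = (-2.1640, 2.2120, -1.1400)
v + (F/m)dt = (-0.7440, -1.0792, 2.0288)
precession coupling ω×(Iω) = (0.1573, 0.0462, 0.1540)
angular accel α = (-2.1820, 1.2760, -1.5778)
ω + α·dt = (1.2254, -0.9979, -1.2262)
Hamilton product q⊗(0,ω) = (0.0722520, 1.8493560, -0.6104175, -0.7629261)
q' = normalize(q + ½dt·q⊗(0,ω)) = (0.9356, 0.0889, -0.2261, 0.2561)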